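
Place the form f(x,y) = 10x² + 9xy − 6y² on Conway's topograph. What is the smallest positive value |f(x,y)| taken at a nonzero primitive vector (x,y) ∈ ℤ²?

river: ρ → (-6,15,4)
river: ρ → (4,17,-2)
river: ρ → (-2,15,12)
river: ρ → (12,9,-5)
river: ρ → (-5,11,10)
river: ρ → (10,9,-6)
closes: descent 0, river 6
min |a| on river = 2

2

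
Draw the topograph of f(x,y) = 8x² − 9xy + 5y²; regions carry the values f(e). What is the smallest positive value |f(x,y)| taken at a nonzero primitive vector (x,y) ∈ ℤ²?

translate: b→7 (≡-9 mod 16), so (8,-9,5)→(8,7,4)
flip: (8,7,4)→(4,-7,8)
translate: b→1 (≡-7 mod 8), so (4,-7,8)→(4,1,5)
reduced (well bottom): (4,1,5) with a≤c, −a<b≤a
well minimum = a = 4

4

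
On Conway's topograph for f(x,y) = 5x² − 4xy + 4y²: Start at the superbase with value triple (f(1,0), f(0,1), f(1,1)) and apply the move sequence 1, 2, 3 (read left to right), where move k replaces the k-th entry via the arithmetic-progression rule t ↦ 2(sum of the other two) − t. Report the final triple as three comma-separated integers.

start (5,4,5) = (f(1,0),f(0,1),f(1,1))
replace slot 1: 2·(4+5) − 5 = 13 → (13,4,5)
replace slot 2: 2·(13+5) − 4 = 32 → (13,32,5)
replace slot 3: 2·(13+32) − 5 = 85 → (13,32,85)

13,32,85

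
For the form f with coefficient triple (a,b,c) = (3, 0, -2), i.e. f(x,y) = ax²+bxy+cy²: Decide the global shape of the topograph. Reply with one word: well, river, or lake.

D = b²−4ac = 0² − 4·3·(-2) = 24
D > 0 non-square ⇒ indefinite ⇒ periodic river

river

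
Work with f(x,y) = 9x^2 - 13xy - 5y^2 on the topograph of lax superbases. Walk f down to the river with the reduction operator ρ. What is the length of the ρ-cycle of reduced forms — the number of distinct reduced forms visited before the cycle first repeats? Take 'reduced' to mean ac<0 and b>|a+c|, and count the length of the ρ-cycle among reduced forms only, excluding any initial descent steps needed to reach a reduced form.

D = 349, ⌊√D⌋ = 18
descent: ρ → (-5,13,9)  [lands on river]
river: ρ → (9,5,-9)
river: ρ → (-9,13,5)
river: ρ → (5,17,-3)
river: ρ → (-3,13,15)
river: ρ → (15,17,-1)
river: ρ → (-1,17,15)
river: ρ → (15,13,-3)
river: ρ → (-3,17,5)
river: ρ → (5,13,-9)
river: ρ → (-9,5,9)
river: ρ → (9,13,-5)
river: ρ → (-5,17,3)
river: ρ → (3,13,-15)
river: ρ → (-15,17,1)
river: ρ → (1,17,-15)
river: ρ → (-15,13,3)
river: ρ → (3,17,-5)
ρ-cycle length = 18 (tail of 1 descent step not counted)

18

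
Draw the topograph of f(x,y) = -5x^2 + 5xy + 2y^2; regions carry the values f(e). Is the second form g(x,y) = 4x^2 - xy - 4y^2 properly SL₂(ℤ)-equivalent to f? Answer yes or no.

D₁ = 65, D₂ = 65
river cycle of f (length 6): (2, 7, -2), (-2, 5, 5), (5, 5, -2), (-2, 7, 2), (2, 5, -5), (-5, 5, 2)
river cycle of g (length 6): (-4, 1, 4), (4, 7, -1), (-1, 7, 4), (4, 1, -4), (-4, 7, 1), (1, 7, -4)
cycles differ ⇒ inequivalent

no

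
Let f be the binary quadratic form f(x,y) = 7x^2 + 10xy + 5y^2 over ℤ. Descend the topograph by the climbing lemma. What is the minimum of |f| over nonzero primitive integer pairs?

translate: b→-4 (≡10 mod 14), so (7,10,5)→(7,-4,2)
flip: (7,-4,2)→(2,4,7)
translate: b→0 (≡4 mod 4), so (2,4,7)→(2,0,5)
reduced (well bottom): (2,0,5) with a≤c, −a<b≤a
well minimum = a = 2

2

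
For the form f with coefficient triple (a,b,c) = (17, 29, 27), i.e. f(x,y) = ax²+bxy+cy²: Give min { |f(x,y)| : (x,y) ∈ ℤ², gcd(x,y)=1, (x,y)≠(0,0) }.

translate: b→-5 (≡29 mod 34), so (17,29,27)→(17,-5,15)
flip: (17,-5,15)→(15,5,17)
reduced (well bottom): (15,5,17) with a≤c, −a<b≤a
well minimum = a = 15

15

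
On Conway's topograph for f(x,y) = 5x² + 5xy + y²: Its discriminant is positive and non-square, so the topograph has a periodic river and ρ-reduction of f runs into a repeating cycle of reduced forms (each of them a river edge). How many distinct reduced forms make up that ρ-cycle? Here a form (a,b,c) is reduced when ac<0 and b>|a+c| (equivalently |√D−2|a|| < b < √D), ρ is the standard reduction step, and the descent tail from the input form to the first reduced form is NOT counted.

D = 5, ⌊√D⌋ = 2
descent: ρ → (1,1,-1)  [lands on river]
river: ρ → (-1,1,1)
ρ-cycle length = 2 (tail of 1 descent step not counted)

2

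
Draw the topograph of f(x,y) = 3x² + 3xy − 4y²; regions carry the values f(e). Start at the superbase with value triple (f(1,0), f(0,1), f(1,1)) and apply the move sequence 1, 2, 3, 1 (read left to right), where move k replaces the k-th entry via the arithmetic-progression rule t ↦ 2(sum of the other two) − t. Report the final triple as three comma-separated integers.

start (3,-4,2) = (f(1,0),f(0,1),f(1,1))
replace slot 1: 2·((-4)+2) − 3 = -7 → (-7,-4,2)
replace slot 2: 2·((-7)+2) − (-4) = -6 → (-7,-6,2)
replace slot 3: 2·((-7)+(-6)) − 2 = -28 → (-7,-6,-28)
replace slot 1: 2·((-6)+(-28)) − (-7) = -61 → (-61,-6,-28)

-61,-6,-28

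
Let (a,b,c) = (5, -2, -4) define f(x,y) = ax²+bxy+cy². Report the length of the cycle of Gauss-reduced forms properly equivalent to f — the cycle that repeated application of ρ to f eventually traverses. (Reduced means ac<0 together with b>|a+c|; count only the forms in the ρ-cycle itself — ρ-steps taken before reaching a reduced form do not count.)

D = 84, ⌊√D⌋ = 9
descent: ρ → (-4,2,5)  [lands on river]
river: ρ → (5,8,-1)
river: ρ → (-1,8,5)
river: ρ → (5,2,-4)
river: ρ → (-4,6,3)
river: ρ → (3,6,-4)
ρ-cycle length = 6 (tail of 1 descent step not counted)

6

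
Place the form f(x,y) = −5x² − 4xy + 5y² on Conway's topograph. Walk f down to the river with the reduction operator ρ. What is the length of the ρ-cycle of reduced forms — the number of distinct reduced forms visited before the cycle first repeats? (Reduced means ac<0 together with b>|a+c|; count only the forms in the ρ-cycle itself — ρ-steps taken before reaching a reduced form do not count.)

D = 116, ⌊√D⌋ = 10
descent: ρ → (5,4,-5)  [lands on river]
river: ρ → (-5,6,4)
river: ρ → (4,10,-1)
river: ρ → (-1,10,4)
river: ρ → (4,6,-5)
river: ρ → (-5,4,5)
river: ρ → (5,6,-4)
river: ρ → (-4,10,1)
river: ρ → (1,10,-4)
river: ρ → (-4,6,5)
ρ-cycle length = 10 (tail of 1 descent step not counted)

10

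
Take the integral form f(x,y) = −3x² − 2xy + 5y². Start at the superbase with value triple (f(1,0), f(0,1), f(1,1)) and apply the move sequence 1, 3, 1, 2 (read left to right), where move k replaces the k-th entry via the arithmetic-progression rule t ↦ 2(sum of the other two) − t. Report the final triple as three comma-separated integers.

start (-3,5,0) = (f(1,0),f(0,1),f(1,1))
replace slot 1: 2·(5+0) − (-3) = 13 → (13,5,0)
replace slot 3: 2·(13+5) − 0 = 36 → (13,5,36)
replace slot 1: 2·(5+36) − 13 = 69 → (69,5,36)
replace slot 2: 2·(69+36) − 5 = 205 → (69,205,36)

69,205,36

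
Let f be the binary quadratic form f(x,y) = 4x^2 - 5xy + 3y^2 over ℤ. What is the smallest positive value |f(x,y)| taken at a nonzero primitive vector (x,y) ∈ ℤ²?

translate: b→3 (≡-5 mod 8), so (4,-5,3)→(4,3,2)
flip: (4,3,2)→(2,-3,4)
translate: b→1 (≡-3 mod 4), so (2,-3,4)→(2,1,3)
reduced (well bottom): (2,1,3) with a≤c, −a<b≤a
well minimum = a = 2

2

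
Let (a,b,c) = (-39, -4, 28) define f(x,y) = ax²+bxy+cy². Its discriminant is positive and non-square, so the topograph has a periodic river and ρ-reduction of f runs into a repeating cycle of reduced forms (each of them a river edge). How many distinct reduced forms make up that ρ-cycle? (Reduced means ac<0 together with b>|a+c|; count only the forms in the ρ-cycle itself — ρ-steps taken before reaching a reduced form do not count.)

D = 4384, ⌊√D⌋ = 66
descent: ρ → (28,60,-7)  [lands on river]
river: ρ → (-7,66,1)
river: ρ → (1,66,-7)
river: ρ → (-7,60,28)
river: ρ → (28,52,-15)
river: ρ → (-15,38,49)
river: ρ → (49,60,-4)
river: ρ → (-4,60,49)
river: ρ → (49,38,-15)
river: ρ → (-15,52,28)
ρ-cycle length = 10 (tail of 1 descent step not counted)

10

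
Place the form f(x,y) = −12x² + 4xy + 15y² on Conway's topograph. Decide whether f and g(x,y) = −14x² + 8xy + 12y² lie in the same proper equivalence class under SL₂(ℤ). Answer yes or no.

D₁ = 736, D₂ = 736
river cycle of f (length 12): (15, 26, -1), (-1, 26, 15), (15, 4, -12), (-12, 20, 7), (7, 22, -9), (-9, 14, 15), (15, 16, -8), (-8, 16, 15), (15, 14, -9), (-9, 22, 7), … (2 more)
river cycle of g (length 12): (12, 16, -10), (-10, 24, 4), (4, 24, -10), (-10, 16, 12), (12, 8, -14), (-14, 20, 6), (6, 16, -20), (-20, 24, 2), (2, 24, -20), (-20, 16, 6), … (2 more)
cycles differ ⇒ inequivalent

no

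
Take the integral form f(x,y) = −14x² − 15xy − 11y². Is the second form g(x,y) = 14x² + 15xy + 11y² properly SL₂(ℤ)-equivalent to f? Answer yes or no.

D₁ = -391, D₂ = -391
f is negative-definite; reduce −f:
−f: translate: b→-13 (≡15 mod 28), so (14,15,11)→(14,-13,10)
−f: flip: (14,-13,10)→(10,13,14)
−f: translate: b→-7 (≡13 mod 20), so (10,13,14)→(10,-7,11)
−f: reduced (well bottom): (10,-7,11) with a≤c, −a<b≤a
flip sign back: reduced form of f is (-10,7,-11)
g: translate: b→-13 (≡15 mod 28), so (14,15,11)→(14,-13,10)
g: flip: (14,-13,10)→(10,13,14)
g: translate: b→-7 (≡13 mod 20), so (10,13,14)→(10,-7,11)
g: reduced (well bottom): (10,-7,11) with a≤c, −a<b≤a
reduced forms (-10, 7, -11) vs (10, -7, 11) ⇒ inequivalent

no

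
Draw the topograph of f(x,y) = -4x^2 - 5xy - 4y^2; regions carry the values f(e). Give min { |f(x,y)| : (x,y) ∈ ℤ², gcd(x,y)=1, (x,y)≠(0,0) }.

translate: b→-3 (≡5 mod 8), so (4,5,4)→(4,-3,3)
flip: (4,-3,3)→(3,3,4)
reduced (well bottom): (3,3,4) with a≤c, −a<b≤a
well minimum |f| = |-3| = 3 (negative-definite)

3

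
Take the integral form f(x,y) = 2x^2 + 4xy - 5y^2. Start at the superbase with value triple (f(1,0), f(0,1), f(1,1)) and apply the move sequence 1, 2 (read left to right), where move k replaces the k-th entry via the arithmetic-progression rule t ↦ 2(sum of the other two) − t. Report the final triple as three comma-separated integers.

start (2,-5,1) = (f(1,0),f(0,1),f(1,1))
replace slot 1: 2·((-5)+1) − 2 = -10 → (-10,-5,1)
replace slot 2: 2·((-10)+1) − (-5) = -13 → (-10,-13,1)

-10,-13,1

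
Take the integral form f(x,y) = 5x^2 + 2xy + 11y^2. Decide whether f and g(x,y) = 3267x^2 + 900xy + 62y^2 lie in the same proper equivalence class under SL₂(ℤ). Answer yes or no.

D₁ = -216, D₂ = -216
f: reduced (well bottom): (5,2,11) with a≤c, −a<b≤a
g: flip: (3267,900,62)→(62,-900,3267)
g: translate: b→-32 (≡-900 mod 124), so (62,-900,3267)→(62,-32,5)
g: flip: (62,-32,5)→(5,32,62)
g: translate: b→2 (≡32 mod 10), so (5,32,62)→(5,2,11)
g: reduced (well bottom): (5,2,11) with a≤c, −a<b≤a
reduced forms (5, 2, 11) vs (5, 2, 11) ⇒ equivalent

yes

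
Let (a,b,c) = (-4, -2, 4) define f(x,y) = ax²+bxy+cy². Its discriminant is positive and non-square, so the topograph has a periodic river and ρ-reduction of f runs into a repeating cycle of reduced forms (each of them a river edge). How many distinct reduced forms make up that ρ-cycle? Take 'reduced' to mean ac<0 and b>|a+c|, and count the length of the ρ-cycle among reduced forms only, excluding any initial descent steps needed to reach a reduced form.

D = 68, ⌊√D⌋ = 8
descent: ρ → (4,2,-4)  [lands on river]
river: ρ → (-4,6,2)
river: ρ → (2,6,-4)
river: ρ → (-4,2,4)
river: ρ → (4,6,-2)
river: ρ → (-2,6,4)
ρ-cycle length = 6 (tail of 1 descent step not counted)

6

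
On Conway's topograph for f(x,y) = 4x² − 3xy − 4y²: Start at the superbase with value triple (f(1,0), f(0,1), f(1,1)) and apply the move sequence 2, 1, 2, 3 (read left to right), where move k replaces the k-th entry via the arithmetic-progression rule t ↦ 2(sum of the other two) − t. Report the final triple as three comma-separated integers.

start (4,-4,-3) = (f(1,0),f(0,1),f(1,1))
replace slot 2: 2·(4+(-3)) − (-4) = 6 → (4,6,-3)
replace slot 1: 2·(6+(-3)) − 4 = 2 → (2,6,-3)
replace slot 2: 2·(2+(-3)) − 6 = -8 → (2,-8,-3)
replace slot 3: 2·(2+(-8)) − (-3) = -9 → (2,-8,-9)

2,-8,-9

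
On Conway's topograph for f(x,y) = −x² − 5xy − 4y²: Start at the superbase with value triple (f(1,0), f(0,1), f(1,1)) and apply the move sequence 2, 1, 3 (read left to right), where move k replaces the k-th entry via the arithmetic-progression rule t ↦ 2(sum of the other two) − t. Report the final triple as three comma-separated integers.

start (-1,-4,-10) = (f(1,0),f(0,1),f(1,1))
replace slot 2: 2·((-1)+(-10)) − (-4) = -18 → (-1,-18,-10)
replace slot 1: 2·((-18)+(-10)) − (-1) = -55 → (-55,-18,-10)
replace slot 3: 2·((-55)+(-18)) − (-10) = -136 → (-55,-18,-136)

-55,-18,-136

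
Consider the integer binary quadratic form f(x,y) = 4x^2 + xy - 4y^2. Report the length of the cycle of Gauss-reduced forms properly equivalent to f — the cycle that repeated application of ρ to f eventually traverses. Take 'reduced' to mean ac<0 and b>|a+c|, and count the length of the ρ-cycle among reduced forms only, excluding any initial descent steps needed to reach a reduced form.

D = 65, ⌊√D⌋ = 8
river: ρ → (-4,7,1)
river: ρ → (1,7,-4)
river: ρ → (-4,1,4)
river: ρ → (4,7,-1)
river: ρ → (-1,7,4)
river: ρ → (4,1,-4)
ρ-cycle length = 6 (tail of 0 descent steps not counted)

6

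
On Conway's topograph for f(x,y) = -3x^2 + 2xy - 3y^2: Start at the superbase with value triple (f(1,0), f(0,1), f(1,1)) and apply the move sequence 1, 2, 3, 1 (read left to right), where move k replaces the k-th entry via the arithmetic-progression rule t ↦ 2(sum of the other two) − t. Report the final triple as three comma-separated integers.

start (-3,-3,-4) = (f(1,0),f(0,1),f(1,1))
replace slot 1: 2·((-3)+(-4)) − (-3) = -11 → (-11,-3,-4)
replace slot 2: 2·((-11)+(-4)) − (-3) = -27 → (-11,-27,-4)
replace slot 3: 2·((-11)+(-27)) − (-4) = -72 → (-11,-27,-72)
replace slot 1: 2·((-27)+(-72)) − (-11) = -187 → (-187,-27,-72)

-187,-27,-72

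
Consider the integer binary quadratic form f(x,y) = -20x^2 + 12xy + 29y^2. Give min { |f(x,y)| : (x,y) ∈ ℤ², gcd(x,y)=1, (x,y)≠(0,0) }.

river: ρ → (29,46,-3)
river: ρ → (-3,44,44)
river: ρ → (44,44,-3)
river: ρ → (-3,46,29)
river: ρ → (29,12,-20)
river: ρ → (-20,28,21)
river: ρ → (21,14,-27)
river: ρ → (-27,40,8)
river: ρ → (8,40,-27)
river: ρ → (-27,14,21)
river: ρ → (21,28,-20)
river: ρ → (-20,12,29)
closes: descent 0, river 12
min |a| on river = 3

3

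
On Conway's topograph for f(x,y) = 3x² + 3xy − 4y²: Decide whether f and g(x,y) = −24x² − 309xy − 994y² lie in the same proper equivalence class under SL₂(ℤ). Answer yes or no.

D₁ = 57, D₂ = 57
river cycle of f (length 6): (-4, 5, 2), (2, 7, -1), (-1, 7, 2), (2, 5, -4), (-4, 3, 3), (3, 3, -4)
river cycle of g (length 6): (-4, 5, 2), (2, 7, -1), (-1, 7, 2), (2, 5, -4), (-4, 3, 3), (3, 3, -4)
cycles coincide ⇒ equivalent

yes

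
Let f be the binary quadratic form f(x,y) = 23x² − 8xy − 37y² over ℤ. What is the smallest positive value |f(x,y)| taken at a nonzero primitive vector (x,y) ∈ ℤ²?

descent: ρ → (-37,8,23)
descent: ρ → (23,38,-22)  [lands on river]
river: ρ → (-22,50,11)
river: ρ → (11,38,-46)
river: ρ → (-46,54,3)
river: ρ → (3,54,-46)
river: ρ → (-46,38,11)
river: ρ → (11,50,-22)
river: ρ → (-22,38,23)
river: ρ → (23,54,-6)
river: ρ → (-6,54,23)
closes: descent 2, river 10
min |a| on river = 3

3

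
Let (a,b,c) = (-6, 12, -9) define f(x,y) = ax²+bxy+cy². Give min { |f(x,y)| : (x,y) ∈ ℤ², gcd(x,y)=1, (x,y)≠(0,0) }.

translate: b→0 (≡-12 mod 12), so (6,-12,9)→(6,0,3)
flip: (6,0,3)→(3,0,6)
reduced (well bottom): (3,0,6) with a≤c, −a<b≤a
well minimum |f| = |-3| = 3 (negative-definite)

3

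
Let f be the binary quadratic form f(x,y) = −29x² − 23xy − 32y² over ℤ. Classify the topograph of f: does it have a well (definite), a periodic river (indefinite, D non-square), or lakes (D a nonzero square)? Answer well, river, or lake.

D = b²−4ac = (-23)² − 4·(-29)·(-32) = -3183
D < 0 ⇒ definite ⇒ every region one sign ⇒ single well

well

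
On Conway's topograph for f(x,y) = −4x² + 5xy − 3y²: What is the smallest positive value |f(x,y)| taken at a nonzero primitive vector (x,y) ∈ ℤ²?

translate: b→3 (≡-5 mod 8), so (4,-5,3)→(4,3,2)
flip: (4,3,2)→(2,-3,4)
translate: b→1 (≡-3 mod 4), so (2,-3,4)→(2,1,3)
reduced (well bottom): (2,1,3) with a≤c, −a<b≤a
well minimum |f| = |-2| = 2 (negative-definite)

2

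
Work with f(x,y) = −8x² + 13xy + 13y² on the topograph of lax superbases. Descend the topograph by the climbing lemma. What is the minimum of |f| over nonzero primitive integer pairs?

river: ρ → (13,13,-8)
river: ρ → (-8,19,7)
river: ρ → (7,23,-2)
river: ρ → (-2,21,18)
river: ρ → (18,15,-5)
river: ρ → (-5,15,18)
river: ρ → (18,21,-2)
river: ρ → (-2,23,7)
river: ρ → (7,19,-8)
river: ρ → (-8,13,13)
closes: descent 0, river 10
min |a| on river = 2

2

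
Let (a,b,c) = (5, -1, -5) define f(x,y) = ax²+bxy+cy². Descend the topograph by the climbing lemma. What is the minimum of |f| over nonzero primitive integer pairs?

descent: ρ → (-5,1,5)  [lands on river]
river: ρ → (5,9,-1)
river: ρ → (-1,9,5)
river: ρ → (5,1,-5)
river: ρ → (-5,9,1)
river: ρ → (1,9,-5)
closes: descent 1, river 6
min |a| on river = 1

1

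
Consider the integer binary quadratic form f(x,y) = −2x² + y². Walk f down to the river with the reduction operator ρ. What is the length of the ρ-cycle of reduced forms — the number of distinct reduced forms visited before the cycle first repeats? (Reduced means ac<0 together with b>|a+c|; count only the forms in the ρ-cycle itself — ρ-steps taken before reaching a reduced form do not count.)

D = 8, ⌊√D⌋ = 2
descent: ρ → (1,2,-1)  [lands on river]
river: ρ → (-1,2,1)
ρ-cycle length = 2 (tail of 1 descent step not counted)

2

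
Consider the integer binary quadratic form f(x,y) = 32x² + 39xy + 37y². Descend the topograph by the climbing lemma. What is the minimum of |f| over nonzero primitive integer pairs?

translate: b→-25 (≡39 mod 64), so (32,39,37)→(32,-25,30)
flip: (32,-25,30)→(30,25,32)
reduced (well bottom): (30,25,32) with a≤c, −a<b≤a
well minimum = a = 30

30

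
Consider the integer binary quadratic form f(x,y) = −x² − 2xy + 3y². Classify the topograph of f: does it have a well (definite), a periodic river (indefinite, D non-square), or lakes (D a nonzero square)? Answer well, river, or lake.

D = b²−4ac = (-2)² − 4·(-1)·3 = 16
D = 4² is a perfect square ⇒ form factors over ℤ ⇒ lakes

lake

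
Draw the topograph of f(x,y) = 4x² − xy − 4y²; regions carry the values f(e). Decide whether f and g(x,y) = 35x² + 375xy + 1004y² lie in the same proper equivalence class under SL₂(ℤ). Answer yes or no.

D₁ = 65, D₂ = 65
river cycle of f (length 6): (-4, 1, 4), (4, 7, -1), (-1, 7, 4), (4, 1, -4), (-4, 7, 1), (1, 7, -4)
river cycle of g (length 6): (4, 7, -1), (-1, 7, 4), (4, 1, -4), (-4, 7, 1), (1, 7, -4), (-4, 1, 4)
cycles coincide ⇒ equivalent

yes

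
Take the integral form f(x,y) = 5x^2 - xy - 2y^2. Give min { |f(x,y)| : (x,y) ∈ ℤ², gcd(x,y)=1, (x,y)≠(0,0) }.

descent: ρ → (-2,5,2)  [lands on river]
river: ρ → (2,3,-4)
river: ρ → (-4,5,1)
river: ρ → (1,5,-4)
river: ρ → (-4,3,2)
river: ρ → (2,5,-2)
river: ρ → (-2,3,4)
river: ρ → (4,5,-1)
river: ρ → (-1,5,4)
river: ρ → (4,3,-2)
closes: descent 1, river 10
min |a| on river = 1

1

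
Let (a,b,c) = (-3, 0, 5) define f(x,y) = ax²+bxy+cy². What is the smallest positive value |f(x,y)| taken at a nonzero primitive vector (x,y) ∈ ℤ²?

descent: ρ → (5,0,-3)
descent: ρ → (-3,6,2)  [lands on river]
river: ρ → (2,6,-3)
closes: descent 2, river 2
min |a| on river = 2

2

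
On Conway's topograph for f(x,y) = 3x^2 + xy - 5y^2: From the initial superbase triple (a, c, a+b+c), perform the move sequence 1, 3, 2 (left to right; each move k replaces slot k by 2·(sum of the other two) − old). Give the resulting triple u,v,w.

start (3,-5,-1) = (f(1,0),f(0,1),f(1,1))
replace slot 1: 2·((-5)+(-1)) − 3 = -15 → (-15,-5,-1)
replace slot 3: 2·((-15)+(-5)) − (-1) = -39 → (-15,-5,-39)
replace slot 2: 2·((-15)+(-39)) − (-5) = -103 → (-15,-103,-39)

-15,-103,-39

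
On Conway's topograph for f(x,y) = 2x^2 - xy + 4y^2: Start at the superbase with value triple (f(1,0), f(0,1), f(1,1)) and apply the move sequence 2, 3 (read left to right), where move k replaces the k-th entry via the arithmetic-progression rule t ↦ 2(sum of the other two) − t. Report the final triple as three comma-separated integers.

start (2,4,5) = (f(1,0),f(0,1),f(1,1))
replace slot 2: 2·(2+5) − 4 = 10 → (2,10,5)
replace slot 3: 2·(2+10) − 5 = 19 → (2,10,19)

2,10,19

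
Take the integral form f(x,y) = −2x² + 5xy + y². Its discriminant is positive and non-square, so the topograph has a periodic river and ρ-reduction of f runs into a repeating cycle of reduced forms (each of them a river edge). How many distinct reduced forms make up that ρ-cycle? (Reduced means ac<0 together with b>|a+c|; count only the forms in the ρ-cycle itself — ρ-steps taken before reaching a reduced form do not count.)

D = 33, ⌊√D⌋ = 5
river: ρ → (1,5,-2)
river: ρ → (-2,3,3)
river: ρ → (3,3,-2)
river: ρ → (-2,5,1)
ρ-cycle length = 4 (tail of 0 descent steps not counted)

4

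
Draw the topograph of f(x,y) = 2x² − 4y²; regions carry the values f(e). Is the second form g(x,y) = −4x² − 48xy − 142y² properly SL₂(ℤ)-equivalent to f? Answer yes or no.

D₁ = 32, D₂ = 32
river cycle of f (length 2): (2, 4, -2), (-2, 4, 2)
river cycle of g (length 2): (2, 4, -2), (-2, 4, 2)
cycles coincide ⇒ equivalent

yes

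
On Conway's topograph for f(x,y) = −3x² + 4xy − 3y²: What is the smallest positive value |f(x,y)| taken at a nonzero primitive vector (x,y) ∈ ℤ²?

translate: b→2 (≡-4 mod 6), so (3,-4,3)→(3,2,2)
flip: (3,2,2)→(2,-2,3)
translate: b→2 (≡-2 mod 4), so (2,-2,3)→(2,2,3)
reduced (well bottom): (2,2,3) with a≤c, −a<b≤a
well minimum |f| = |-2| = 2 (negative-definite)

2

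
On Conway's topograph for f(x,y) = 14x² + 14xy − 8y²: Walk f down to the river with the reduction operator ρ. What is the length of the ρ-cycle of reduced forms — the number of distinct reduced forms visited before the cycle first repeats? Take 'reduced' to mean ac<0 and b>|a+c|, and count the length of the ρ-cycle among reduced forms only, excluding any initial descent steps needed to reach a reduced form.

D = 644, ⌊√D⌋ = 25
river: ρ → (-8,18,10)
river: ρ → (10,22,-4)
river: ρ → (-4,18,20)
river: ρ → (20,22,-2)
river: ρ → (-2,22,20)
river: ρ → (20,18,-4)
river: ρ → (-4,22,10)
river: ρ → (10,18,-8)
river: ρ → (-8,14,14)
river: ρ → (14,14,-8)
ρ-cycle length = 10 (tail of 0 descent steps not counted)

10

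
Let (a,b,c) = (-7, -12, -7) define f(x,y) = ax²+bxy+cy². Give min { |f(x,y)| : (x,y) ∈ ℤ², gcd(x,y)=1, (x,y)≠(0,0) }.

translate: b→-2 (≡12 mod 14), so (7,12,7)→(7,-2,2)
flip: (7,-2,2)→(2,2,7)
reduced (well bottom): (2,2,7) with a≤c, −a<b≤a
well minimum |f| = |-2| = 2 (negative-definite)

2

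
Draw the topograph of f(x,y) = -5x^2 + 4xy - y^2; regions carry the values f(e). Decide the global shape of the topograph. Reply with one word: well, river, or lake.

D = b²−4ac = 4² − 4·(-5)·(-1) = -4
D < 0 ⇒ definite ⇒ every region one sign ⇒ single well

well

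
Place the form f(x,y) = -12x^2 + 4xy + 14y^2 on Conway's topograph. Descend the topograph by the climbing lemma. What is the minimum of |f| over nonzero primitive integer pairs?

river: ρ → (14,24,-2)
river: ρ → (-2,24,14)
river: ρ → (14,4,-12)
river: ρ → (-12,20,6)
river: ρ → (6,16,-18)
river: ρ → (-18,20,4)
river: ρ → (4,20,-18)
river: ρ → (-18,16,6)
river: ρ → (6,20,-12)
river: ρ → (-12,4,14)
closes: descent 0, river 10
min |a| on river = 2

2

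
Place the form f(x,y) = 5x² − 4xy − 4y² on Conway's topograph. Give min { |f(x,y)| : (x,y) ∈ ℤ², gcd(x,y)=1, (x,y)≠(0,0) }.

descent: ρ → (-4,4,5)  [lands on river]
river: ρ → (5,6,-3)
river: ρ → (-3,6,5)
river: ρ → (5,4,-4)
closes: descent 1, river 4
min |a| on river = 3

3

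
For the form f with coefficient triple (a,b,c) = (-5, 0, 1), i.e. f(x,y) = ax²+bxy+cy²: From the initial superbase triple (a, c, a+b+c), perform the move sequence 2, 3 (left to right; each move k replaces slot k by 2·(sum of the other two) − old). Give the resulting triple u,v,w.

start (-5,1,-4) = (f(1,0),f(0,1),f(1,1))
replace slot 2: 2·((-5)+(-4)) − 1 = -19 → (-5,-19,-4)
replace slot 3: 2·((-5)+(-19)) − (-4) = -44 → (-5,-19,-44)

-5,-19,-44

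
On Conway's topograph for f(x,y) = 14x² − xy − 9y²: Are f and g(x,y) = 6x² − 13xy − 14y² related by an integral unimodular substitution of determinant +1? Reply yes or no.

D₁ = 505, D₂ = 505
river cycle of f (length 6): (-9, 19, 4), (4, 21, -4), (-4, 19, 9), (9, 17, -6), (-6, 19, 6), (6, 17, -9)
river cycle of g (length 8): (-14, 13, 6), (6, 11, -16), (-16, 21, 1), (1, 21, -16), (-16, 11, 6), (6, 13, -14), (-14, 15, 5), (5, 15, -14)
cycles differ ⇒ inequivalent

no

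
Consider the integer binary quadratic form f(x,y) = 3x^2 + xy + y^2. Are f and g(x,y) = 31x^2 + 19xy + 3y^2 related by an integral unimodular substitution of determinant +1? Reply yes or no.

D₁ = -11, D₂ = -11
f: flip: (3,1,1)→(1,-1,3)
f: translate: b→1 (≡-1 mod 2), so (1,-1,3)→(1,1,3)
f: reduced (well bottom): (1,1,3) with a≤c, −a<b≤a
g: flip: (31,19,3)→(3,-19,31)
g: translate: b→-1 (≡-19 mod 6), so (3,-19,31)→(3,-1,1)
g: flip: (3,-1,1)→(1,1,3)
g: reduced (well bottom): (1,1,3) with a≤c, −a<b≤a
reduced forms (1, 1, 3) vs (1, 1, 3) ⇒ equivalent

yes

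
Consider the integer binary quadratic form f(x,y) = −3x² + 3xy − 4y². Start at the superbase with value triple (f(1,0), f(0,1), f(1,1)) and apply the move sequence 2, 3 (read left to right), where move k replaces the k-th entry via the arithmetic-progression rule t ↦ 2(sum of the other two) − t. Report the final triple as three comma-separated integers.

start (-3,-4,-4) = (f(1,0),f(0,1),f(1,1))
replace slot 2: 2·((-3)+(-4)) − (-4) = -10 → (-3,-10,-4)
replace slot 3: 2·((-3)+(-10)) − (-4) = -22 → (-3,-10,-22)

-3,-10,-22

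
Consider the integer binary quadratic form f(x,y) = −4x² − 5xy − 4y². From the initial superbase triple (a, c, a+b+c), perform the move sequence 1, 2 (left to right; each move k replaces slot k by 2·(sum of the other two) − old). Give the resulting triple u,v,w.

start (-4,-4,-13) = (f(1,0),f(0,1),f(1,1))
replace slot 1: 2·((-4)+(-13)) − (-4) = -30 → (-30,-4,-13)
replace slot 2: 2·((-30)+(-13)) − (-4) = -82 → (-30,-82,-13)

-30,-82,-13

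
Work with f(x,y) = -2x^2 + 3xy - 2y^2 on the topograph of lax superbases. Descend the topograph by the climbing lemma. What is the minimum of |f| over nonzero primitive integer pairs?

translate: b→1 (≡-3 mod 4), so (2,-3,2)→(2,1,1)
flip: (2,1,1)→(1,-1,2)
translate: b→1 (≡-1 mod 2), so (1,-1,2)→(1,1,2)
reduced (well bottom): (1,1,2) with a≤c, −a<b≤a
well minimum |f| = |-1| = 1 (negative-definite)

1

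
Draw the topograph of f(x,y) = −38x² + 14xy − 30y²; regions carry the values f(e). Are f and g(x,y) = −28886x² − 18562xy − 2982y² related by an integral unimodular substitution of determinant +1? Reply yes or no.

D₁ = -4364, D₂ = -4364
f is negative-definite; reduce −f:
−f: flip: (38,-14,30)→(30,14,38)
−f: reduced (well bottom): (30,14,38) with a≤c, −a<b≤a
flip sign back: reduced form of f is (-30,-14,-38)
g is negative-definite; reduce −g:
−g: flip: (28886,18562,2982)→(2982,-18562,28886)
−g: translate: b→-670 (≡-18562 mod 5964), so (2982,-18562,28886)→(2982,-670,38)
−g: flip: (2982,-670,38)→(38,670,2982)
−g: translate: b→-14 (≡670 mod 76), so (38,670,2982)→(38,-14,30)
−g: flip: (38,-14,30)→(30,14,38)
−g: reduced (well bottom): (30,14,38) with a≤c, −a<b≤a
flip sign back: reduced form of g is (-30,-14,-38)
reduced forms (-30, -14, -38) vs (-30, -14, -38) ⇒ equivalent

yes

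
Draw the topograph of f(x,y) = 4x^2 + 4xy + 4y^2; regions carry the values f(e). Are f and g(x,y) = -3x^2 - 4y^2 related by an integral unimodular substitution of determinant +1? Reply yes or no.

D₁ = -48, D₂ = -48
f: reduced (well bottom): (4,4,4) with a≤c, −a<b≤a
g is negative-definite; reduce −g:
−g: reduced (well bottom): (3,0,4) with a≤c, −a<b≤a
flip sign back: reduced form of g is (-3,0,-4)
reduced forms (4, 4, 4) vs (-3, 0, -4) ⇒ inequivalent

no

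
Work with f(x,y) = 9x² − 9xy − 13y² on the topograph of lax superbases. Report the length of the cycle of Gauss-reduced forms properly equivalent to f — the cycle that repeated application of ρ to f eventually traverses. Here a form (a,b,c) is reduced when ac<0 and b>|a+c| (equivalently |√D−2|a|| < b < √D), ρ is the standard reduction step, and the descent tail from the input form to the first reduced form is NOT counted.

D = 549, ⌊√D⌋ = 23
descent: ρ → (-13,9,9)  [lands on river]
river: ρ → (9,9,-13)
river: ρ → (-13,17,5)
river: ρ → (5,23,-1)
river: ρ → (-1,23,5)
river: ρ → (5,17,-13)
ρ-cycle length = 6 (tail of 1 descent step not counted)

6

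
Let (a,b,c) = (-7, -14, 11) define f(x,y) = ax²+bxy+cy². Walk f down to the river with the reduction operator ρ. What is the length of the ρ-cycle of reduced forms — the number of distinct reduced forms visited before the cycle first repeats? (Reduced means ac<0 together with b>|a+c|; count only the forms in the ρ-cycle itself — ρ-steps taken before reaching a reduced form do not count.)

D = 504, ⌊√D⌋ = 22
descent: ρ → (11,14,-7)  [lands on river]
river: ρ → (-7,14,11)
river: ρ → (11,8,-10)
river: ρ → (-10,12,9)
river: ρ → (9,6,-13)
river: ρ → (-13,20,2)
river: ρ → (2,20,-13)
river: ρ → (-13,6,9)
river: ρ → (9,12,-10)
river: ρ → (-10,8,11)
ρ-cycle length = 10 (tail of 1 descent step not counted)

10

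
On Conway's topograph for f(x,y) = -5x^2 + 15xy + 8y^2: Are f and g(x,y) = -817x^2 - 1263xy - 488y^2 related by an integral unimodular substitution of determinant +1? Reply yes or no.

D₁ = 385, D₂ = 385
river cycle of f (length 10): (8, 17, -3), (-3, 19, 2), (2, 17, -12), (-12, 7, 7), (7, 7, -12), (-12, 17, 2), (2, 19, -3), (-3, 17, 8), (8, 15, -5), (-5, 15, 8)
river cycle of g (length 10): (-5, 15, 8), (8, 17, -3), (-3, 19, 2), (2, 17, -12), (-12, 7, 7), (7, 7, -12), (-12, 17, 2), (2, 19, -3), (-3, 17, 8), (8, 15, -5)
cycles coincide ⇒ equivalent

yes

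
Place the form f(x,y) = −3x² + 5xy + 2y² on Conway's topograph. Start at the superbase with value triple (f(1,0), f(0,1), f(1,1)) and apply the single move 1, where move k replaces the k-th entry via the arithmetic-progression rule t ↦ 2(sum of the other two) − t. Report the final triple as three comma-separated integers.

start (-3,2,4) = (f(1,0),f(0,1),f(1,1))
replace slot 1: 2·(2+4) − (-3) = 15 → (15,2,4)

15,2,4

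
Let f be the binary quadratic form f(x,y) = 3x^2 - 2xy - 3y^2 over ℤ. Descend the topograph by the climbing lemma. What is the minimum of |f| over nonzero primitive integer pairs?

descent: ρ → (-3,2,3)  [lands on river]
river: ρ → (3,4,-2)
river: ρ → (-2,4,3)
river: ρ → (3,2,-3)
river: ρ → (-3,4,2)
river: ρ → (2,4,-3)
closes: descent 1, river 6
min |a| on river = 2

2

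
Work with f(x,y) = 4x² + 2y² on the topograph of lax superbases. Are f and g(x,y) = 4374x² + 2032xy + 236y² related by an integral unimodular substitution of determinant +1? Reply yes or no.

D₁ = -32, D₂ = -32
f: flip: (4,0,2)→(2,0,4)
f: reduced (well bottom): (2,0,4) with a≤c, −a<b≤a
g: flip: (4374,2032,236)→(236,-2032,4374)
g: translate: b→-144 (≡-2032 mod 472), so (236,-2032,4374)→(236,-144,22)
g: flip: (236,-144,22)→(22,144,236)
g: translate: b→12 (≡144 mod 44), so (22,144,236)→(22,12,2)
g: flip: (22,12,2)→(2,-12,22)
g: translate: b→0 (≡-12 mod 4), so (2,-12,22)→(2,0,4)
g: reduced (well bottom): (2,0,4) with a≤c, −a<b≤a
reduced forms (2, 0, 4) vs (2, 0, 4) ⇒ equivalent

yes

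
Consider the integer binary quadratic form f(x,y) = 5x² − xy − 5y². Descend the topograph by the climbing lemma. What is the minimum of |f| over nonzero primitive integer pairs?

descent: ρ → (-5,1,5)  [lands on river]
river: ρ → (5,9,-1)
river: ρ → (-1,9,5)
river: ρ → (5,1,-5)
river: ρ → (-5,9,1)
river: ρ → (1,9,-5)
closes: descent 1, river 6
min |a| on river = 1

1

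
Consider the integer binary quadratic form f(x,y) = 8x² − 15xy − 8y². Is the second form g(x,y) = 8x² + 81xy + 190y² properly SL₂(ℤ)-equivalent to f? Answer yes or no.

D₁ = 481, D₂ = 481
river cycle of f (length 26): (-8, 15, 8), (8, 17, -6), (-6, 19, 5), (5, 21, -2), (-2, 19, 15), (15, 11, -6), (-6, 13, 13), (13, 13, -6), (-6, 11, 15), (15, 19, -2), … (16 more)
river cycle of g (length 26): (8, 17, -6), (-6, 19, 5), (5, 21, -2), (-2, 19, 15), (15, 11, -6), (-6, 13, 13), (13, 13, -6), (-6, 11, 15), (15, 19, -2), (-2, 21, 5), … (16 more)
cycles coincide ⇒ equivalent

yes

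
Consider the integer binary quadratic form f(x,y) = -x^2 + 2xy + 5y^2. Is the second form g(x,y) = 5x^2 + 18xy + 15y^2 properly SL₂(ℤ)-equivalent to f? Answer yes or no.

D₁ = 24, D₂ = 24
river cycle of f (length 2): (-1, 4, 2), (2, 4, -1)
river cycle of g (length 2): (2, 4, -1), (-1, 4, 2)
cycles coincide ⇒ equivalent

yes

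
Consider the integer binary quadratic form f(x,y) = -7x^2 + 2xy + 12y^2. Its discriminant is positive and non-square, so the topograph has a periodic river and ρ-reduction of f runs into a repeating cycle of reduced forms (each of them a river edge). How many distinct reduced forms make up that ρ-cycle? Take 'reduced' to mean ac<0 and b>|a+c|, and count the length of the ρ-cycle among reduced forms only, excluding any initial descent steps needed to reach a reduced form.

D = 340, ⌊√D⌋ = 18
descent: ρ → (12,-2,-7)
descent: ρ → (-7,16,3)  [lands on river]
river: ρ → (3,14,-12)
river: ρ → (-12,10,5)
river: ρ → (5,10,-12)
river: ρ → (-12,14,3)
river: ρ → (3,16,-7)
river: ρ → (-7,12,7)
river: ρ → (7,16,-3)
river: ρ → (-3,14,12)
river: ρ → (12,10,-5)
river: ρ → (-5,10,12)
river: ρ → (12,14,-3)
river: ρ → (-3,16,7)
river: ρ → (7,12,-7)
ρ-cycle length = 14 (tail of 2 descent steps not counted)

14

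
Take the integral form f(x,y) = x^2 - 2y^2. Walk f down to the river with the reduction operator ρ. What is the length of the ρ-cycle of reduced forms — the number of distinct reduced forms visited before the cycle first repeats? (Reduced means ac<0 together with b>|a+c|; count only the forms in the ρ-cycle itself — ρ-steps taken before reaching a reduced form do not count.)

D = 8, ⌊√D⌋ = 2
descent: ρ → (-2,0,1)
descent: ρ → (1,2,-1)  [lands on river]
river: ρ → (-1,2,1)
ρ-cycle length = 2 (tail of 2 descent steps not counted)

2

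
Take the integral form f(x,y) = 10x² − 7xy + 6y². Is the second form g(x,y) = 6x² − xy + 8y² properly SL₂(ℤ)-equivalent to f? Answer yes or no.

D₁ = -191, D₂ = -191
f: flip: (10,-7,6)→(6,7,10)
f: translate: b→-5 (≡7 mod 12), so (6,7,10)→(6,-5,9)
f: reduced (well bottom): (6,-5,9) with a≤c, −a<b≤a
g: reduced (well bottom): (6,-1,8) with a≤c, −a<b≤a
reduced forms (6, -5, 9) vs (6, -1, 8) ⇒ inequivalent

no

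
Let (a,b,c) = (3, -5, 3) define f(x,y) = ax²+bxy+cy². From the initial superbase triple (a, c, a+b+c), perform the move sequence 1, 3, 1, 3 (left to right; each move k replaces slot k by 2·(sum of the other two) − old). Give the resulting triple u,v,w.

start (3,3,1) = (f(1,0),f(0,1),f(1,1))
replace slot 1: 2·(3+1) − 3 = 5 → (5,3,1)
replace slot 3: 2·(5+3) − 1 = 15 → (5,3,15)
replace slot 1: 2·(3+15) − 5 = 31 → (31,3,15)
replace slot 3: 2·(31+3) − 15 = 53 → (31,3,53)

31,3,53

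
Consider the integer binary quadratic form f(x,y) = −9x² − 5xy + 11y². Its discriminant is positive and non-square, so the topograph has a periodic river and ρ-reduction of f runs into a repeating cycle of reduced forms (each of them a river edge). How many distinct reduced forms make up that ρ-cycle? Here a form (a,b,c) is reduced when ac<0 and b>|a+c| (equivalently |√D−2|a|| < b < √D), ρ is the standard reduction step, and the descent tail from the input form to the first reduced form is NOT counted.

D = 421, ⌊√D⌋ = 20
descent: ρ → (11,5,-9)  [lands on river]
river: ρ → (-9,13,7)
river: ρ → (7,15,-7)
river: ρ → (-7,13,9)
river: ρ → (9,5,-11)
river: ρ → (-11,17,3)
river: ρ → (3,19,-5)
river: ρ → (-5,11,15)
river: ρ → (15,19,-1)
river: ρ → (-1,19,15)
river: ρ → (15,11,-5)
river: ρ → (-5,19,3)
river: ρ → (3,17,-11)
river: ρ → (-11,5,9)
river: ρ → (9,13,-7)
river: ρ → (-7,15,7)
river: ρ → (7,13,-9)
river: ρ → (-9,5,11)
river: ρ → (11,17,-3)
river: ρ → (-3,19,5)
river: ρ → (5,11,-15)
river: ρ → (-15,19,1)
river: ρ → (1,19,-15)
river: ρ → (-15,11,5)
river: ρ → (5,19,-3)
river: ρ → (-3,17,11)
ρ-cycle length = 26 (tail of 1 descent step not counted)

26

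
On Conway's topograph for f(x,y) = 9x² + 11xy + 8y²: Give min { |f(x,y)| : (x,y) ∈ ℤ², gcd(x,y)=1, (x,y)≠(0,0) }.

translate: b→-7 (≡11 mod 18), so (9,11,8)→(9,-7,6)
flip: (9,-7,6)→(6,7,9)
translate: b→-5 (≡7 mod 12), so (6,7,9)→(6,-5,8)
reduced (well bottom): (6,-5,8) with a≤c, −a<b≤a
well minimum = a = 6

6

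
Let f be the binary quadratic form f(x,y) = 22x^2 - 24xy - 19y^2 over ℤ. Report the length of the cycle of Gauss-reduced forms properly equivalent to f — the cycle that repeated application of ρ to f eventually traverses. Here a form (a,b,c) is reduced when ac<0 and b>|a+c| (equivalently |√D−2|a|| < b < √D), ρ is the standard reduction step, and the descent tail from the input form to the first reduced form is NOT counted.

D = 2248, ⌊√D⌋ = 47
descent: ρ → (-19,24,22)  [lands on river]
river: ρ → (22,20,-21)
river: ρ → (-21,22,21)
river: ρ → (21,20,-22)
river: ρ → (-22,24,19)
river: ρ → (19,14,-27)
river: ρ → (-27,40,6)
river: ρ → (6,44,-13)
river: ρ → (-13,34,21)
river: ρ → (21,8,-26)
river: ρ → (-26,44,3)
river: ρ → (3,46,-11)
river: ρ → (-11,42,11)
river: ρ → (11,46,-3)
river: ρ → (-3,44,26)
river: ρ → (26,8,-21)
river: ρ → (-21,34,13)
river: ρ → (13,44,-6)
river: ρ → (-6,40,27)
river: ρ → (27,14,-19)
ρ-cycle length = 20 (tail of 1 descent step not counted)

20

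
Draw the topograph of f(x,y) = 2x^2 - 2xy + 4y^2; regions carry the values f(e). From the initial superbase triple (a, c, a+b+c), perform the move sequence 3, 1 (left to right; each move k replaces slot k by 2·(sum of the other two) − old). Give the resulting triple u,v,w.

start (2,4,4) = (f(1,0),f(0,1),f(1,1))
replace slot 3: 2·(2+4) − 4 = 8 → (2,4,8)
replace slot 1: 2·(4+8) − 2 = 22 → (22,4,8)

22,4,8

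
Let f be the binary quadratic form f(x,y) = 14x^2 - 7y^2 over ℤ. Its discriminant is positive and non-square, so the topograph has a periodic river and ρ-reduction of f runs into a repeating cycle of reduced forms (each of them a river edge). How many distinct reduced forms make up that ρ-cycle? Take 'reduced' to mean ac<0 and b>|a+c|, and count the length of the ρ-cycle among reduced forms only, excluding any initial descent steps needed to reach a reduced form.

D = 392, ⌊√D⌋ = 19
descent: ρ → (-7,14,7)  [lands on river]
river: ρ → (7,14,-7)
ρ-cycle length = 2 (tail of 1 descent step not counted)

2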